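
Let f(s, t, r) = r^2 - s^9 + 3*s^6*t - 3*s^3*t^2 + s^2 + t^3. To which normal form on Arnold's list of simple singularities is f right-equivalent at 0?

A_{2}

The Hessian of f at 0 has rank 2. Corank 1: A-series; mu = 2 gives A_2.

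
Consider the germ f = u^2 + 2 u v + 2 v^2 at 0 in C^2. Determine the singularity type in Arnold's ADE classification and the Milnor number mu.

Type A_1, Milnor number mu = 1.

The Hessian of f at 0 has rank 2. Corank 0: nondegenerate Morse point, so A_1.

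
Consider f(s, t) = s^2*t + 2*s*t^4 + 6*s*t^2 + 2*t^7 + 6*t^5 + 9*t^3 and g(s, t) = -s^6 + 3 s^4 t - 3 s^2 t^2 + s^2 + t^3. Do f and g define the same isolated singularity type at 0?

The Hessian of f at 0 has rank 0. Corank 2; j^3 = t*(s + 3*t)^2 has shape L^2 M (L != M), so D-series; mu = 8 gives D_8. The Hessian of g at 0 has rank 1. Corank 1: A-series; mu = 2 gives A_2. f is D_8 but g is A_2, hence not right-equivalent.

No.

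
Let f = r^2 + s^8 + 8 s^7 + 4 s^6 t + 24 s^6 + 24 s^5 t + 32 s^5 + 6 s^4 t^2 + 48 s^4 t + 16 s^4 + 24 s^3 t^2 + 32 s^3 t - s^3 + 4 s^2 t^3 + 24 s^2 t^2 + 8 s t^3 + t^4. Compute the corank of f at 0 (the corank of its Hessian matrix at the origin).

2

Hessian at 0 has rank 1.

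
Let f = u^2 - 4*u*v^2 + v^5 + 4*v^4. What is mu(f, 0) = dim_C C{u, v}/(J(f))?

The Hessian of f at 0 is [[2, 0], [0, 0]] with rank 1, so corank 1. A Groebner basis of the Jacobian ideal J(f) in C{u,v} is {u^2, -u/2 + v^2}; counting standard monomials gives mu = 4. Corank 1: A-series; mu = 4 gives A_4.

4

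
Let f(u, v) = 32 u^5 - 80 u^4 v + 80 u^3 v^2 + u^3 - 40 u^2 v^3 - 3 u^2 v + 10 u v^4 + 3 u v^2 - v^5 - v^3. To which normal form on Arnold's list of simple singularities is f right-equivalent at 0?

The Hessian of f at 0 is [[0, 0], [0, 0]] with rank 0, so corank 2. A Groebner basis of the Jacobian ideal J(f) in C{u,v} is {v^5, u*v^3 - 7*v^4/8, u^2 - 2*u*v + v^2}; counting standard monomials gives mu = 8. Corank 2; j^3 = (u - v)^3 is a perfect cube, so E-series; the 5-jet and mu = 8 give E_8.

E_8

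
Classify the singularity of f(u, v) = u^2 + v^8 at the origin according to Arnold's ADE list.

A_{7}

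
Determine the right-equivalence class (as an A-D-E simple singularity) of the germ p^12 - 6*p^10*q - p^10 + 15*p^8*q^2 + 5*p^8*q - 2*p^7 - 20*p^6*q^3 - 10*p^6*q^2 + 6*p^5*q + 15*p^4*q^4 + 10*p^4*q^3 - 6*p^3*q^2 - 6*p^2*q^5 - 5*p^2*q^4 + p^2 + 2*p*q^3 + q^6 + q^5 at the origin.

A_{4}

The Hessian of f at 0 has rank 1. Corank 1: A-series; mu = 4 gives A_4.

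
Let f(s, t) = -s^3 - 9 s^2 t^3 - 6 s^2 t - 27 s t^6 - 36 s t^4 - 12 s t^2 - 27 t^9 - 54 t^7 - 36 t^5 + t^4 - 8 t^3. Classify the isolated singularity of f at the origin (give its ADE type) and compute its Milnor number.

Type E_{6}, Milnor number mu = 6.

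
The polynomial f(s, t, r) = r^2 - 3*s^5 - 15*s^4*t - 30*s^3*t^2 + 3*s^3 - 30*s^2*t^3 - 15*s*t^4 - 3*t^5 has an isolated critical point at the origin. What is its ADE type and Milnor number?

The Hessian of f at 0 has rank 1. Corank 2; j^3 = 3*s^3 is a perfect cube, so E-series; the 5-jet and mu = 8 give E_8.

Type E8, Milnor number mu = 8.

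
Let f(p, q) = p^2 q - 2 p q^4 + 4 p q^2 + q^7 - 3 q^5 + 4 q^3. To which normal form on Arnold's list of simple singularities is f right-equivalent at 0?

The Hessian of f at 0 has rank 0. Corank 2; j^3 = q*(p + 2*q)^2 has shape L^2 M (L != M), so D-series; mu = 6 gives D_6.

D_6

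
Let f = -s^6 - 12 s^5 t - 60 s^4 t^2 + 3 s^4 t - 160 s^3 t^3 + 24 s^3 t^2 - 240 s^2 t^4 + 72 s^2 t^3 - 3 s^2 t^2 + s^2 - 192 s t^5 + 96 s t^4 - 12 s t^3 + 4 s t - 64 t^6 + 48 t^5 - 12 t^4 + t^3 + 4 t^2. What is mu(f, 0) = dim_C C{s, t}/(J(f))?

2

The Hessian of f at 0 is [[2, 4], [4, 8]] with rank 1, so corank 1. A Groebner basis of the Jacobian ideal J(f) in C{s,t} is {t^2, s + 2*t}; counting standard monomials gives mu = 2. Corank 1: A-series; mu = 2 gives A_2.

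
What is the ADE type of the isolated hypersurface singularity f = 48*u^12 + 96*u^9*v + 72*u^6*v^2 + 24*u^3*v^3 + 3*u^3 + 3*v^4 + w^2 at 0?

E6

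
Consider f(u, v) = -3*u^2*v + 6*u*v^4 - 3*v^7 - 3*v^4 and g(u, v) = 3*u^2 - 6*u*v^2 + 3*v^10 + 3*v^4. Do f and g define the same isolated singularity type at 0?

No.

The Hessian of f at 0 is [[0, 0], [0, 0]] with rank 0, so corank 2. A Groebner basis of the Jacobian ideal J(f) in C{u,v} is {u^3, u^2/4 + v^3, u*v}; counting standard monomials gives mu = 5. Corank 2; j^3 = -3*u^2*v has shape L^2 M (L != M), so D-series; mu = 5 gives D_5. The Hessian of g at 0 is [[6, 0], [0, 0]] with rank 1, so corank 1. A Groebner basis of the Jacobian ideal J(g) in C{u,v} is {u^5, u^4*v, -u + v^2}; counting standard monomials gives mu = 9. Corank 1: A-series; mu = 9 gives A_9. f is D_5 but g is A_9, hence not right-equivalent.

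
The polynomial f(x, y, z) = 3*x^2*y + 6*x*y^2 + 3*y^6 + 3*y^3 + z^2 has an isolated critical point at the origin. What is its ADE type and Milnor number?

Type D_7, Milnor number mu = 7.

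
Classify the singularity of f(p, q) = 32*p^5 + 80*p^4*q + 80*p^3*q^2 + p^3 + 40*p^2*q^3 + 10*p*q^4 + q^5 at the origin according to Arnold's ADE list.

E8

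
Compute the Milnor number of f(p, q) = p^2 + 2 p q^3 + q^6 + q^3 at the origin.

2

The Hessian of f at 0 is [[2, 0], [0, 0]] with rank 1, so corank 1. A Groebner basis of the Jacobian ideal J(f) in C{p,q} is {q^2, p}; counting standard monomials gives mu = 2. Corank 1: A-series; mu = 2 gives A_2.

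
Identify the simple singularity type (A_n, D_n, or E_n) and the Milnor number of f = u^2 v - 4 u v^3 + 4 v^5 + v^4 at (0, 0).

The Hessian of f at 0 has rank 0. Corank 2; j^3 = u^2*v has shape L^2 M (L != M), so D-series; mu = 5 gives D_5.

Type D5, Milnor number mu = 5.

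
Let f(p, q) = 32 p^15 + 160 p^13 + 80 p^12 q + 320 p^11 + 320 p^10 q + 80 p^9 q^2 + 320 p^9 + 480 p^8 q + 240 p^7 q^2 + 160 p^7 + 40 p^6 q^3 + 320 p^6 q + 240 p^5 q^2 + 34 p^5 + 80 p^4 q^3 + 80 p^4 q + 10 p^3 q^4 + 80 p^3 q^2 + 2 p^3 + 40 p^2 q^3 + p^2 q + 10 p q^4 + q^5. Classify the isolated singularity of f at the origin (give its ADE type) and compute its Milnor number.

Type D6, Milnor number mu = 6.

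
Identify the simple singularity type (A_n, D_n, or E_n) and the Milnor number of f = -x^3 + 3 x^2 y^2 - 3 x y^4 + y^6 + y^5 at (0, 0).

Type E_8, Milnor number mu = 8.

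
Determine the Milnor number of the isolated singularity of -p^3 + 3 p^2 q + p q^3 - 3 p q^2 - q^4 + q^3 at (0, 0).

7

The Hessian of f at 0 has rank 0. Corank 2; j^3 = -(p - q)^3 is a perfect cube, so E-series; the 4-jet and mu = 7 give E_7.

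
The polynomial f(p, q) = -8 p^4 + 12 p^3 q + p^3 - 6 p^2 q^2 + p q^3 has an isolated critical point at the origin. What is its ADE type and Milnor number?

The Hessian of f at 0 is [[0, 0], [0, 0]] with rank 0, so corank 2. A Groebner basis of the Jacobian ideal J(f) in C{p,q} is {3*p^2/4 + q^4 + q^3/4, p^3, p^2*q - p^2/4 - q^3/12, -p^2 + p*q^2 - q^3/3}; counting standard monomials gives mu = 7. Corank 2; j^3 = p^3 is a perfect cube, so E-series; the 4-jet and mu = 7 give E_7.

Type E_7, Milnor number mu = 7.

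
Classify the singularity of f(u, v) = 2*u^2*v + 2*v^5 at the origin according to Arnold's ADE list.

D6

The Hessian of f at 0 has rank 0. Corank 2; j^3 = 2*u^2*v has shape L^2 M (L != M), so D-series; mu = 6 gives D_6.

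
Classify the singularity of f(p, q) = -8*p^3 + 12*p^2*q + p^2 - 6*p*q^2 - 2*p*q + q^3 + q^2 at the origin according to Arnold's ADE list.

The Hessian of f at 0 has rank 1. Corank 1: A-series; mu = 2 gives A_2.

A_{2}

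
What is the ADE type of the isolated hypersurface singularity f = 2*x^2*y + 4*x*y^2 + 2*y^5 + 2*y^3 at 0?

D_6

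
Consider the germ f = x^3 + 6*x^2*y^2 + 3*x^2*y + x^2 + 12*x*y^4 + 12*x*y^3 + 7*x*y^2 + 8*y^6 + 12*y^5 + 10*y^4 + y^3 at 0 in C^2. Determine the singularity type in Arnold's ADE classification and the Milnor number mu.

Type A_{2}, Milnor number mu = 2.

The Hessian of f at 0 is [[2, 0], [0, 0]] with rank 1, so corank 1. A Groebner basis of the Jacobian ideal J(f) in C{x,y} is {y^2, x}; counting standard monomials gives mu = 2. Corank 1: A-series; mu = 2 gives A_2.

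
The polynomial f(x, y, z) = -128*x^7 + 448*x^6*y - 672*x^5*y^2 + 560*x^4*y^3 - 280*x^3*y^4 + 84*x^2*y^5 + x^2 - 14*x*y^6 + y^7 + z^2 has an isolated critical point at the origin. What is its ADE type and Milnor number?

The Hessian of f at 0 has rank 2. Corank 1: A-series; mu = 6 gives A_6.

Type A6, Milnor number mu = 6.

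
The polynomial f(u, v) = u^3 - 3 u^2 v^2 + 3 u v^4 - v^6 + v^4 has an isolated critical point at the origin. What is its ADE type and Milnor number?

Type E_6, Milnor number mu = 6.

The Hessian of f at 0 is [[0, 0], [0, 0]] with rank 0, so corank 2. A Groebner basis of the Jacobian ideal J(f) in C{u,v} is {u^3, u^2*v, -u^2/2 + u*v^2, v^3}; counting standard monomials gives mu = 6. Corank 2; j^3 = u^3 is a perfect cube, so E-series; the 4-jet and mu = 6 give E_6.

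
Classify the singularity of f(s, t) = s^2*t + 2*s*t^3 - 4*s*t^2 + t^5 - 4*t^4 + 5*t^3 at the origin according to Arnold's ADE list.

D4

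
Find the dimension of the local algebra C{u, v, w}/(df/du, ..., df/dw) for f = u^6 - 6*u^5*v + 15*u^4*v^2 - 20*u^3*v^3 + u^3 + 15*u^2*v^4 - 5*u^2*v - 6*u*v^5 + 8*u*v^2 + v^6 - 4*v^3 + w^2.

7

The Hessian of f at 0 is [[0, 0, 0], [0, 0, 0], [0, 0, 2]] with rank 1, so corank 2. A Groebner basis of the Jacobian ideal J(f) in C{u,v,w} is {-u*v/6 + v^5 + v^2/3, u*v^2 - 2*v^3, u^2 - 3*u*v + 2*v^2, w}; counting standard monomials gives mu = 7. Corank 2; j^3 = (u - 2*v)^2*(u - v) has shape L^2 M (L != M), so D-series; mu = 7 gives D_7.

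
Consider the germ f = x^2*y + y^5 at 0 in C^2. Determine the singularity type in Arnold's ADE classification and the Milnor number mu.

The Hessian of f at 0 has rank 0. Corank 2; j^3 = x^2*y has shape L^2 M (L != M), so D-series; mu = 6 gives D_6.

Type D_{6}, Milnor number mu = 6.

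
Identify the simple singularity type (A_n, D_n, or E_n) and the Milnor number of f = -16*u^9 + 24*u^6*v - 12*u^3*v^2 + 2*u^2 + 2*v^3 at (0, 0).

The Hessian of f at 0 has rank 1. Corank 1: A-series; mu = 2 gives A_2.

Type A2, Milnor number mu = 2.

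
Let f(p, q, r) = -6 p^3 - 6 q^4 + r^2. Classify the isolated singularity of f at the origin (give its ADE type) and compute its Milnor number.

The Hessian of f at 0 is [[0, 0, 0], [0, 0, 0], [0, 0, 2]] with rank 1, so corank 2. A Groebner basis of the Jacobian ideal J(f) in C{p,q,r} is {q^3, p^2, r}; counting standard monomials gives mu = 6. Corank 2; j^3 = -6*p^3 is a perfect cube, so E-series; the 4-jet and mu = 6 give E_6.

Type E6, Milnor number mu = 6.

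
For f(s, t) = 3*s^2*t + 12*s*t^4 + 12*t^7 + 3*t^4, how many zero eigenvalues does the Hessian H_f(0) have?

2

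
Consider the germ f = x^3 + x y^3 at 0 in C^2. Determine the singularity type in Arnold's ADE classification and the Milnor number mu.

Type E_{7}, Milnor number mu = 7.

The Hessian of f at 0 has rank 0. Corank 2; j^3 = x^3 is a perfect cube, so E-series; the 4-jet and mu = 7 give E_7.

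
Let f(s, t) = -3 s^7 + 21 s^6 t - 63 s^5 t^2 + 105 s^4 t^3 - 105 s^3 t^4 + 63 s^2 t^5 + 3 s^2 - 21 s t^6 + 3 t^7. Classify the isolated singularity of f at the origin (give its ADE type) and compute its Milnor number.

Type A_{6}, Milnor number mu = 6.

The Hessian of f at 0 has rank 1. Corank 1: A-series; mu = 6 gives A_6.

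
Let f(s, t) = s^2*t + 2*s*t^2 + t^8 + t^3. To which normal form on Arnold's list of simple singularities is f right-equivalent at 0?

D_9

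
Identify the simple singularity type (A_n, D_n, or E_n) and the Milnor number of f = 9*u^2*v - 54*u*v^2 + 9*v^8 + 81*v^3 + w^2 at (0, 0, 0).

Type D9, Milnor number mu = 9.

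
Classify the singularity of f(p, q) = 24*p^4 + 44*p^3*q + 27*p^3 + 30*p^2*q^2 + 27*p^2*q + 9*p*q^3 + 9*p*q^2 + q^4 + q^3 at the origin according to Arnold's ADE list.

The Hessian of f at 0 has rank 0. Corank 2; j^3 = (3*p + q)^3 is a perfect cube, so E-series; the 4-jet and mu = 7 give E_7.

E_{7}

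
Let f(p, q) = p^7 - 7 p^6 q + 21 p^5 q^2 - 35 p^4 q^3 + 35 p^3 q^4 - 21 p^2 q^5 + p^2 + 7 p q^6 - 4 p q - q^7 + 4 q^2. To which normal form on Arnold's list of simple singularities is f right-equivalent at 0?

The Hessian of f at 0 is [[2, -4], [-4, 8]] with rank 1, so corank 1. A Groebner basis of the Jacobian ideal J(f) in C{p,q} is {q^6, p - 2*q}; counting standard monomials gives mu = 6. Corank 1: A-series; mu = 6 gives A_6.

A6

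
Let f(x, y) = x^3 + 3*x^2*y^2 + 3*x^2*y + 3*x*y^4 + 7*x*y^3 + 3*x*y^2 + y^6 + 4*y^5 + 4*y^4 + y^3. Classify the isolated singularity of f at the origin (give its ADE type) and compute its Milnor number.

Type E7, Milnor number mu = 7.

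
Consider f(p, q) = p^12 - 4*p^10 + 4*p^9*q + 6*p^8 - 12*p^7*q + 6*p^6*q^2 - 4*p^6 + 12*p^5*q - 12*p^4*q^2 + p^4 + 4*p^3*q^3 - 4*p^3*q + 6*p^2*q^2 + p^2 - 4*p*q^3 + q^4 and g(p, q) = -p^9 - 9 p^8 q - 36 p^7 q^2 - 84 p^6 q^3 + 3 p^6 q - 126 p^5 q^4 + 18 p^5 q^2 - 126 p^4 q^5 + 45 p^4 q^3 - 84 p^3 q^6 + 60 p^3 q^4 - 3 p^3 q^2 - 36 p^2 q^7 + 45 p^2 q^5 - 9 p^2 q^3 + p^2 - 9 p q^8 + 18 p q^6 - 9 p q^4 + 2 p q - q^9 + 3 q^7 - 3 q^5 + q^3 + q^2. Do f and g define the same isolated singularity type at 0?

No.

The Hessian of f at 0 is [[2, 0], [0, 0]] with rank 1, so corank 1. A Groebner basis of the Jacobian ideal J(f) in C{p,q} is {q^3, p}; counting standard monomials gives mu = 3. Corank 1: A-series; mu = 3 gives A_3. The Hessian of g at 0 is [[2, 2], [2, 2]] with rank 1, so corank 1. A Groebner basis of the Jacobian ideal J(g) in C{p,q} is {q^2, p + q}; counting standard monomials gives mu = 2. Corank 1: A-series; mu = 2 gives A_2. f is A_3 but g is A_2, hence not right-equivalent.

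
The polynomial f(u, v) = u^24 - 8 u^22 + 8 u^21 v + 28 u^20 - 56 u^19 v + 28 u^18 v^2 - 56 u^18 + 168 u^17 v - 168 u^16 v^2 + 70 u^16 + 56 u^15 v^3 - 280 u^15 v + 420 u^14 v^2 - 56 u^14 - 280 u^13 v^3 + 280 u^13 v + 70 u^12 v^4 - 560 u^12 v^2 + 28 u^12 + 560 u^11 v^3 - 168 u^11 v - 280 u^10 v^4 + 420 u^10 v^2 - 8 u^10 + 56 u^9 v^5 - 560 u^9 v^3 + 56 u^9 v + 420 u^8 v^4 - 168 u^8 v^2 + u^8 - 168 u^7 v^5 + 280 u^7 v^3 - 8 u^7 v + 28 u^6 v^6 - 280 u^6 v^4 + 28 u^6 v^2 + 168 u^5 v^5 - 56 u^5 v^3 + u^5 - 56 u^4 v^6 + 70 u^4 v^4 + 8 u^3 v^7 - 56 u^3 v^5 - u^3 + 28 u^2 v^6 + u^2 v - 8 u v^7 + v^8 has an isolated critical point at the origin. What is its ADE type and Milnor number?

Type D_9, Milnor number mu = 9.

The Hessian of f at 0 is [[0, 0], [0, 0]] with rank 0, so corank 2. A Groebner basis of the Jacobian ideal J(f) in C{u,v} is {u*v/8 + v^7, u*v^2, u^2 - u*v}; counting standard monomials gives mu = 9. Corank 2; j^3 = -u^2*(u - v) has shape L^2 M (L != M), so D-series; mu = 9 gives D_9.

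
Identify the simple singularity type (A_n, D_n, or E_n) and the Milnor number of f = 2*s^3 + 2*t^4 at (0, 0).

Type E_6, Milnor number mu = 6.

The Hessian of f at 0 has rank 0. Corank 2; j^3 = 2*s^3 is a perfect cube, so E-series; the 4-jet and mu = 6 give E_6.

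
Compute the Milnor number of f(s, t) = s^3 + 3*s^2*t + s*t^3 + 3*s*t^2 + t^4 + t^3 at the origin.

The Hessian of f at 0 has rank 0. Corank 2; j^3 = (s + t)^3 is a perfect cube, so E-series; the 4-jet and mu = 7 give E_7.

7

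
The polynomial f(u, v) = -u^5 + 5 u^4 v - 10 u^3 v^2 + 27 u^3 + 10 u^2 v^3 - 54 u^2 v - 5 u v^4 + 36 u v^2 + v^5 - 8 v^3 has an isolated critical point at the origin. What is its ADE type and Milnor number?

Type E_8, Milnor number mu = 8.

The Hessian of f at 0 has rank 0. Corank 2; j^3 = (3*u - 2*v)^3 is a perfect cube, so E-series; the 5-jet and mu = 8 give E_8.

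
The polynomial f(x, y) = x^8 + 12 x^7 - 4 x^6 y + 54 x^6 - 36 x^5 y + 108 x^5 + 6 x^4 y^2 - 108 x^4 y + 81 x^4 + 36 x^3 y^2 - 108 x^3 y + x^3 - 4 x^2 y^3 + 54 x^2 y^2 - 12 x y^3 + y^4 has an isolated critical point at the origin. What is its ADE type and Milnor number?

Type E_{6}, Milnor number mu = 6.

The Hessian of f at 0 has rank 0. Corank 2; j^3 = x^3 is a perfect cube, so E-series; the 4-jet and mu = 6 give E_6.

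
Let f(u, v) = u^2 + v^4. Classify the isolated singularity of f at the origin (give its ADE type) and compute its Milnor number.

Type A_3, Milnor number mu = 3.

The Hessian of f at 0 has rank 1. Corank 1: A-series; mu = 3 gives A_3.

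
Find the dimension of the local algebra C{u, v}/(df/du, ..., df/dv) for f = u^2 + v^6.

The Hessian of f at 0 is [[2, 0], [0, 0]] with rank 1, so corank 1. A Groebner basis of the Jacobian ideal J(f) in C{u,v} is {v^5, u}; counting standard monomials gives mu = 5. Corank 1: A-series; mu = 5 gives A_5.

5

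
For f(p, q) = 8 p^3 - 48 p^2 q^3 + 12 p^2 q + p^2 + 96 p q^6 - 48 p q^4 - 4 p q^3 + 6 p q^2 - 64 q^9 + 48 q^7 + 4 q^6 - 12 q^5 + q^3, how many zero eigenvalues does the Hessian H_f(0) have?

1

Hessian at 0 has rank 1.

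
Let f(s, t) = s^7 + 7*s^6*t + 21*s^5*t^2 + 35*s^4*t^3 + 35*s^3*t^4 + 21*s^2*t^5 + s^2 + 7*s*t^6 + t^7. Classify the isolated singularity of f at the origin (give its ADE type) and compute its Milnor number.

The Hessian of f at 0 has rank 1. Corank 1: A-series; mu = 6 gives A_6.

Type A_{6}, Milnor number mu = 6.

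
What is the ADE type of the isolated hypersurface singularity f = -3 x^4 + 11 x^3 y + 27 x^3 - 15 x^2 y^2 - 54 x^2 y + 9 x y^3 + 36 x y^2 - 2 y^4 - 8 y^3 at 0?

E_{7}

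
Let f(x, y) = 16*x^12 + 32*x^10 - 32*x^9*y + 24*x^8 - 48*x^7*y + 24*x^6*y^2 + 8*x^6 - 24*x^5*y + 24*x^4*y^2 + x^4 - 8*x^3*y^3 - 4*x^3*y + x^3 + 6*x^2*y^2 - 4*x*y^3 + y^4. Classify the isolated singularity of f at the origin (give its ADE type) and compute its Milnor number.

Type E_6, Milnor number mu = 6.

The Hessian of f at 0 has rank 0. Corank 2; j^3 = x^3 is a perfect cube, so E-series; the 4-jet and mu = 6 give E_6.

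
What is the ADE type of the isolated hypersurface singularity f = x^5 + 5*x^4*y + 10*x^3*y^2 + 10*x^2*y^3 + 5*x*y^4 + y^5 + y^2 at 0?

A4

The Hessian of f at 0 has rank 1. Corank 1: A-series; mu = 4 gives A_4.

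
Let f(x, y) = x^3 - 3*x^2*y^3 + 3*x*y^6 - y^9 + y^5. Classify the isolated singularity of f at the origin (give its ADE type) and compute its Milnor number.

Type E8, Milnor number mu = 8.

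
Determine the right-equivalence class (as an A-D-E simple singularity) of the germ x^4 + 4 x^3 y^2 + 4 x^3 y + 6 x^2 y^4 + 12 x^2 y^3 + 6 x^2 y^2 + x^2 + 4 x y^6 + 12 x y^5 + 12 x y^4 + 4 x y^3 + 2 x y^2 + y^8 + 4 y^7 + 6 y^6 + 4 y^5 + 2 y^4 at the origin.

A3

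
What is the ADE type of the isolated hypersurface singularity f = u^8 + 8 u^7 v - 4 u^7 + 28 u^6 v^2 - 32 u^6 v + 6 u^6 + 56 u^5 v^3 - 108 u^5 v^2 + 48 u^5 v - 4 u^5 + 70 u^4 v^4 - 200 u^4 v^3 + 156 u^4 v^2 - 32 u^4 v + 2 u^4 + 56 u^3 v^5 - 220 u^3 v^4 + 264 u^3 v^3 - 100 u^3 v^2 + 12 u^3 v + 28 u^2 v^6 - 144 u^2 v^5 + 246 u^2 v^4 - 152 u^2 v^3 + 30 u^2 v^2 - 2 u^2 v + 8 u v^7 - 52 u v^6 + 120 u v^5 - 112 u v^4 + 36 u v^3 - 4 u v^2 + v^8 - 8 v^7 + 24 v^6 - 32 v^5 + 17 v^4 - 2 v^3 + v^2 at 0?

The Hessian of f at 0 is [[0, 0], [0, 2]] with rank 1, so corank 1. A Groebner basis of the Jacobian ideal J(f) in C{u,v} is {u^2 - v, u*v, v^2}; counting standard monomials gives mu = 3. Corank 1: A-series; mu = 3 gives A_3.

A_{3}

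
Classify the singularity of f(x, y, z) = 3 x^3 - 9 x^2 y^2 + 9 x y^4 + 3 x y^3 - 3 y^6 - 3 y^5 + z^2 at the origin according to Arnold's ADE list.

E7

The Hessian of f at 0 has rank 1. Corank 2; j^3 = 3*x^3 is a perfect cube, so E-series; the 4-jet and mu = 7 give E_7.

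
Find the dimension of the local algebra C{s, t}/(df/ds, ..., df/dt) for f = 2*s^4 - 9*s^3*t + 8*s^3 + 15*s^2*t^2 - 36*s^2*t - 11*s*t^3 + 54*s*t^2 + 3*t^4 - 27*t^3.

The Hessian of f at 0 has rank 0. Corank 2; j^3 = (2*s - 3*t)^3 is a perfect cube, so E-series; the 4-jet and mu = 7 give E_7.

7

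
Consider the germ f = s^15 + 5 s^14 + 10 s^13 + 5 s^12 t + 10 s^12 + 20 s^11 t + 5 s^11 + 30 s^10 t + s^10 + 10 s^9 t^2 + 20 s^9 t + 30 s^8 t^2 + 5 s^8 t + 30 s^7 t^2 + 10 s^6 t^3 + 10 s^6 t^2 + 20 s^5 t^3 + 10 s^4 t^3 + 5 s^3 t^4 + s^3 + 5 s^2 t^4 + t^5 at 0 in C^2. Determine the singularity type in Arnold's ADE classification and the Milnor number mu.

The Hessian of f at 0 has rank 0. Corank 2; j^3 = s^3 is a perfect cube, so E-series; the 5-jet and mu = 8 give E_8.

Type E_8, Milnor number mu = 8.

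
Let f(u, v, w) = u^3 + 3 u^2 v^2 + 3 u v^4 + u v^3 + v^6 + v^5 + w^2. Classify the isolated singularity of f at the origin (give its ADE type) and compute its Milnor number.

Type E7, Milnor number mu = 7.

The Hessian of f at 0 is [[0, 0, 0], [0, 0, 0], [0, 0, 2]] with rank 1, so corank 2. A Groebner basis of the Jacobian ideal J(f) in C{u,v,w} is {-u^2 + v^4 - v^3/3, u^3, u^2*v + u^2/3 + v^3/9, u^2 + u*v^2 + v^3/3, w}; counting standard monomials gives mu = 7. Corank 2; j^3 = u^3 is a perfect cube, so E-series; the 4-jet and mu = 7 give E_7.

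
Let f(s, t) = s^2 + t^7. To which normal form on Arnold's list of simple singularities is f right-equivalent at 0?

A_6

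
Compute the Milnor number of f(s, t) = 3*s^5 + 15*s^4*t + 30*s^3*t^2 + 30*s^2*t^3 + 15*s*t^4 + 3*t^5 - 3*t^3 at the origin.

8

The Hessian of f at 0 has rank 0. Corank 2; j^3 = -3*t^3 is a perfect cube, so E-series; the 5-jet and mu = 8 give E_8.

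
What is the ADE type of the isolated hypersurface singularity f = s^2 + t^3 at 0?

A_{2}

The Hessian of f at 0 is [[2, 0], [0, 0]] with rank 1, so corank 1. A Groebner basis of the Jacobian ideal J(f) in C{s,t} is {t^2, s}; counting standard monomials gives mu = 2. Corank 1: A-series; mu = 2 gives A_2.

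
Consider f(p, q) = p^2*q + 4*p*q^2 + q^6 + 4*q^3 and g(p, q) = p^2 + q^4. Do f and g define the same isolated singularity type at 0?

No.

The Hessian of f at 0 has rank 0. Corank 2; j^3 = q*(p + 2*q)^2 has shape L^2 M (L != M), so D-series; mu = 7 gives D_7. The Hessian of g at 0 has rank 1. Corank 1: A-series; mu = 3 gives A_3. f is D_7 but g is A_3, hence not right-equivalent.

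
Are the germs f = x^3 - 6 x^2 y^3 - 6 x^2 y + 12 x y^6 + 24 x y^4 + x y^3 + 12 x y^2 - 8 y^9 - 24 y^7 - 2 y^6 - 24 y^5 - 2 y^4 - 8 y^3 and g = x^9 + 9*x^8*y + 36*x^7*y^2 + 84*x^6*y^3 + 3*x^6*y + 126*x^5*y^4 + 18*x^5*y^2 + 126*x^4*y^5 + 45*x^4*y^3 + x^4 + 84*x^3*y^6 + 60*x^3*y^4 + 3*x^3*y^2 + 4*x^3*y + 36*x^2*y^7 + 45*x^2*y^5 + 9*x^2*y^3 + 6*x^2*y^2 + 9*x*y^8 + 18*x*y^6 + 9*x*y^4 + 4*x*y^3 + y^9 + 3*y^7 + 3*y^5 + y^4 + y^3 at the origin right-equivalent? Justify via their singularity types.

No.

The Hessian of f at 0 has rank 0. Corank 2; j^3 = (x - 2*y)^3 is a perfect cube, so E-series; the 4-jet and mu = 7 give E_7. The Hessian of g at 0 has rank 0. Corank 2; j^3 = y^3 is a perfect cube, so E-series; the 4-jet and mu = 6 give E_6. f is E_7 but g is E_6, hence not right-equivalent.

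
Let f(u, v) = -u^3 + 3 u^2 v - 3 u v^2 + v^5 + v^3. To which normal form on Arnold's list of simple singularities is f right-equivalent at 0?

The Hessian of f at 0 has rank 0. Corank 2; j^3 = -(u - v)^3 is a perfect cube, so E-series; the 5-jet and mu = 8 give E_8.

E_{8}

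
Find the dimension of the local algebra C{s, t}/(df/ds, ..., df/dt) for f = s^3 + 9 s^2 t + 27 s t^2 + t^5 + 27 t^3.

8

The Hessian of f at 0 is [[0, 0], [0, 0]] with rank 0, so corank 2. A Groebner basis of the Jacobian ideal J(f) in C{s,t} is {t^4, s^2 + 6*s*t + 9*t^2}; counting standard monomials gives mu = 8. Corank 2; j^3 = (s + 3*t)^3 is a perfect cube, so E-series; the 5-jet and mu = 8 give E_8.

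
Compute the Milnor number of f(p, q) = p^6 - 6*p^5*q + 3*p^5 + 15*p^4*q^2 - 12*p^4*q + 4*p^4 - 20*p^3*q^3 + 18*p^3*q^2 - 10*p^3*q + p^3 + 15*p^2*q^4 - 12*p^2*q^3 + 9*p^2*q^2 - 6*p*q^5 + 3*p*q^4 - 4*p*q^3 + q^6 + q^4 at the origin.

6

The Hessian of f at 0 is [[0, 0], [0, 0]] with rank 0, so corank 2. A Groebner basis of the Jacobian ideal J(f) in C{p,q} is {p^3, p^2*q, p^2/2 + p*q^2, 3*p^2/2 + q^3}; counting standard monomials gives mu = 6. Corank 2; j^3 = p^3 is a perfect cube, so E-series; the 4-jet and mu = 6 give E_6.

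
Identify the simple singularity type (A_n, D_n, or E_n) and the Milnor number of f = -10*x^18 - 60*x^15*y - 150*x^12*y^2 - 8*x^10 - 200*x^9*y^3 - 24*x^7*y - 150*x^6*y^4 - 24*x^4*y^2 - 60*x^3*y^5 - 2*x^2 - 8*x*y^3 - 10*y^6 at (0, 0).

Type A5, Milnor number mu = 5.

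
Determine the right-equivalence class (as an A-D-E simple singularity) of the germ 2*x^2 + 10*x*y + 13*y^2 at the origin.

A1

The Hessian of f at 0 has rank 2. Corank 0: nondegenerate Morse point, so A_1.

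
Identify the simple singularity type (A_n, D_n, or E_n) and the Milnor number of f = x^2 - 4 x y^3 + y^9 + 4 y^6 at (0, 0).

Type A8, Milnor number mu = 8.

The Hessian of f at 0 has rank 1. Corank 1: A-series; mu = 8 gives A_8.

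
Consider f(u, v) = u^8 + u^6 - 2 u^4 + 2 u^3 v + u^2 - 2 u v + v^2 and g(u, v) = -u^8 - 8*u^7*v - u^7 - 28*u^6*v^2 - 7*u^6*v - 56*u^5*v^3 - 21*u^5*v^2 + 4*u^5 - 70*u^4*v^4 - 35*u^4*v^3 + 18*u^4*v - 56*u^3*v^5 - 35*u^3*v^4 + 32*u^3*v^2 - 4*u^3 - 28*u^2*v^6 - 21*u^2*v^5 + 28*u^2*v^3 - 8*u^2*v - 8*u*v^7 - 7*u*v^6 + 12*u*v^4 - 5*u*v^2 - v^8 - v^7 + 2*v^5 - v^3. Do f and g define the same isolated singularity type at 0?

The Hessian of f at 0 is [[2, -2], [-2, 2]] with rank 1, so corank 1. A Groebner basis of the Jacobian ideal J(f) in C{u,v} is {3*u^2 - 7*u*v + v^4 + 4*v^2, u^3 - u + v, u^2*v - 2*u/3 - v^3/3 + 2*v/3, u*v^2 - u/3 - 2*v^3/3 + v/3}; counting standard monomials gives mu = 7. Corank 1: A-series; mu = 7 gives A_7. The Hessian of g at 0 is [[0, 0], [0, 0]] with rank 0, so corank 2. A Groebner basis of the Jacobian ideal J(g) in C{u,v} is {u^2*v^2 + 192*u^2*v + 40*u^2 + 192*u*v^2 + 36*u*v + 48*v^3 + 8*v^2, -320*u^2*v - 64*u^2 + u*v^3 - 320*u*v^2 - 56*u*v - 80*v^3 - 12*v^2, 512*u^2*v + 96*u^2 + 512*u*v^2 + 80*u*v + v^4 + 128*v^3 + 16*v^2, u^3 + 3*u^2*v/2 + 3*u*v^2/4 + v^3/8}; counting standard monomials gives mu = 9. Corank 2; j^3 = -(u + v)*(2*u + v)^2 has shape L^2 M (L != M), so D-series; mu = 9 gives D_9. f is A_7 but g is D_9, hence not right-equivalent.

No.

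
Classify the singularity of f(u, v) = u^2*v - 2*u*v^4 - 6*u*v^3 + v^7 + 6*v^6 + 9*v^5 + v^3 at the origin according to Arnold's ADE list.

The Hessian of f at 0 has rank 0. Corank 2; j^3 = v*(u^2 + v^2) splits into three distinct lines over C (the quadratic factor has nonzero discriminant), so D_4.

D4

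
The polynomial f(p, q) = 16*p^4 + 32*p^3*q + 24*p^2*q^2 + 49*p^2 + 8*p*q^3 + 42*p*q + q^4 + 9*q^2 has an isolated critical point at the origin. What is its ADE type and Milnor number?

Type A_3, Milnor number mu = 3.

The Hessian of f at 0 is [[98, 42], [42, 18]] with rank 1, so corank 1. A Groebner basis of the Jacobian ideal J(f) in C{p,q} is {q^3, p + 3*q/7}; counting standard monomials gives mu = 3. Corank 1: A-series; mu = 3 gives A_3.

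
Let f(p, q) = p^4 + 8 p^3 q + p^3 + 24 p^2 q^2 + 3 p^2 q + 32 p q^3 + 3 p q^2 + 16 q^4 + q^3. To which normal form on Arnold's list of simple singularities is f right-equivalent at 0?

E_6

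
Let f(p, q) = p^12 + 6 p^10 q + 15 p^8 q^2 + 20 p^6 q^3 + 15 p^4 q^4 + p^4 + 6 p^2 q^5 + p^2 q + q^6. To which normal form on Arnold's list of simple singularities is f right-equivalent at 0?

D_7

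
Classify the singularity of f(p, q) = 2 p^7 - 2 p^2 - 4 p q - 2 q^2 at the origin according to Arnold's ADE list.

The Hessian of f at 0 has rank 1. Corank 1: A-series; mu = 6 gives A_6.

A_6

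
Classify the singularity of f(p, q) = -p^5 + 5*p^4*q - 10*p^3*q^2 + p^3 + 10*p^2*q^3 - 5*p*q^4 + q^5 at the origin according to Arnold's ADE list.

The Hessian of f at 0 has rank 0. Corank 2; j^3 = p^3 is a perfect cube, so E-series; the 5-jet and mu = 8 give E_8.

E_{8}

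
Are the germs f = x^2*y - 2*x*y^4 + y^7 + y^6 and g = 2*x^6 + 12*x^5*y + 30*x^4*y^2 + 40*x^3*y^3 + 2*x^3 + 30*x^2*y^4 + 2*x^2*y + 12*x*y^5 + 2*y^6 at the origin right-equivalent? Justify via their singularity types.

The Hessian of f at 0 is [[0, 0], [0, 0]] with rank 0, so corank 2. A Groebner basis of the Jacobian ideal J(f) in C{x,y} is {-x*y + y^4, x^3, x^2*y, x^2/6 + x*y^2}; counting standard monomials gives mu = 7. Corank 2; j^3 = x^2*y has shape L^2 M (L != M), so D-series; mu = 7 gives D_7. The Hessian of g at 0 is [[0, 0], [0, 0]] with rank 0, so corank 2. A Groebner basis of the Jacobian ideal J(g) in C{x,y} is {-x*y/6 + y^5, x*y^2, x^2 + x*y}; counting standard monomials gives mu = 7. Corank 2; j^3 = 2*x^2*(x + y) has shape L^2 M (L != M), so D-series; mu = 7 gives D_7. Both have type D_7, hence right-equivalent.

Yes.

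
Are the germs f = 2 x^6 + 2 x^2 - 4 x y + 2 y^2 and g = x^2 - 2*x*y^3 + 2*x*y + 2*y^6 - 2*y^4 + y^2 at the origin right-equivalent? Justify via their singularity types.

Yes.

The Hessian of f at 0 has rank 1. Corank 1: A-series; mu = 5 gives A_5. The Hessian of g at 0 has rank 1. Corank 1: A-series; mu = 5 gives A_5. Both have type A_5, hence right-equivalent.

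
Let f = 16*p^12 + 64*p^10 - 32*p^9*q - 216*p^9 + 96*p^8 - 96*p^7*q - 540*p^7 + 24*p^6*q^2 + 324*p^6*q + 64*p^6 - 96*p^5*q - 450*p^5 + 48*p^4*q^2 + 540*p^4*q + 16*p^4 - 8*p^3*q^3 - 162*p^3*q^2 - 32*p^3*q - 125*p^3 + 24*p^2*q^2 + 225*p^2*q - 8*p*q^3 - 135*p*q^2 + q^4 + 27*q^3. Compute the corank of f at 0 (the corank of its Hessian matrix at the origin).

Hessian at 0 has rank 0.

2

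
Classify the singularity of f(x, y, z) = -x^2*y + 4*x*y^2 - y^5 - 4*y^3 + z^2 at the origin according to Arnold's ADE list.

The Hessian of f at 0 has rank 1. Corank 2; j^3 = -y*(x - 2*y)^2 has shape L^2 M (L != M), so D-series; mu = 6 gives D_6.

D_6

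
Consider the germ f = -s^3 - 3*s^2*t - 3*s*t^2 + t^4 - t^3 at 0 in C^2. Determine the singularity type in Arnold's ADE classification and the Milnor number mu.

Type E_{6}, Milnor number mu = 6.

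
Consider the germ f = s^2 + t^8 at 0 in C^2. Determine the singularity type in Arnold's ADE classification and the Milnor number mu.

Type A_7, Milnor number mu = 7.

The Hessian of f at 0 has rank 1. Corank 1: A-series; mu = 7 gives A_7.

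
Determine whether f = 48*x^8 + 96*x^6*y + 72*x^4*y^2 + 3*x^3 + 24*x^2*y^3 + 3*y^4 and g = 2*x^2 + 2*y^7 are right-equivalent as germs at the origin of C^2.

The Hessian of f at 0 is [[0, 0], [0, 0]] with rank 0, so corank 2. A Groebner basis of the Jacobian ideal J(f) in C{x,y} is {y^3, x^2}; counting standard monomials gives mu = 6. Corank 2; j^3 = 3*x^3 is a perfect cube, so E-series; the 4-jet and mu = 6 give E_6. The Hessian of g at 0 is [[4, 0], [0, 0]] with rank 1, so corank 1. A Groebner basis of the Jacobian ideal J(g) in C{x,y} is {y^6, x}; counting standard monomials gives mu = 6. Corank 1: A-series; mu = 6 gives A_6. f is E_6 but g is A_6, hence not right-equivalent.

No.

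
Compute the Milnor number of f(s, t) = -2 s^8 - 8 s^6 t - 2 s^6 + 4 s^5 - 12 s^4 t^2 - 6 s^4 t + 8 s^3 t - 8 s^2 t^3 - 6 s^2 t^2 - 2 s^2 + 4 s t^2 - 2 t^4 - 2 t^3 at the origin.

2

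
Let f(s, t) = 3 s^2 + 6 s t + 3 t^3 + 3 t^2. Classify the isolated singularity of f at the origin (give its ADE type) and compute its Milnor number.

Type A2, Milnor number mu = 2.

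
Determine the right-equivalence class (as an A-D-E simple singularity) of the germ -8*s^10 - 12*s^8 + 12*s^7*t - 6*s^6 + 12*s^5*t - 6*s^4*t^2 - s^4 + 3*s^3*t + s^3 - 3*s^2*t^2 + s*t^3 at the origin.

The Hessian of f at 0 has rank 0. Corank 2; j^3 = s^3 is a perfect cube, so E-series; the 4-jet and mu = 7 give E_7.

E_7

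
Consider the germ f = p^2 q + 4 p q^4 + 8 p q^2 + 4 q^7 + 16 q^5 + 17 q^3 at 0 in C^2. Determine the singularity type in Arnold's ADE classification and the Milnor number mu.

The Hessian of f at 0 has rank 0. Corank 2; j^3 = q*(p^2 + 8*p*q + 17*q^2) splits into three distinct lines over C (the quadratic factor has nonzero discriminant), so D_4.

Type D_{4}, Milnor number mu = 4.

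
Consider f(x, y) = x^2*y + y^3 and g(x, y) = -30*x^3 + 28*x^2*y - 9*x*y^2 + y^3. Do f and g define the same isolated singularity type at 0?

Yes.

The Hessian of f at 0 is [[0, 0], [0, 0]] with rank 0, so corank 2. A Groebner basis of the Jacobian ideal J(f) in C{x,y} is {y^3, x^2 + 3*y^2, x*y}; counting standard monomials gives mu = 4. Corank 2; j^3 = y*(x^2 + y^2) splits into three distinct lines over C (the quadratic factor has nonzero discriminant), so D_4. The Hessian of g at 0 is [[0, 0], [0, 0]] with rank 0, so corank 2. A Groebner basis of the Jacobian ideal J(g) in C{x,y} is {y^3, x^2 - 3*y^2/26, x*y - 9*y^2/26}; counting standard monomials gives mu = 4. Corank 2; j^3 = -(3*x - y)*(10*x^2 - 6*x*y + y^2) splits into three distinct lines over C (the quadratic factor has nonzero discriminant), so D_4. Both have type D_4, hence right-equivalent.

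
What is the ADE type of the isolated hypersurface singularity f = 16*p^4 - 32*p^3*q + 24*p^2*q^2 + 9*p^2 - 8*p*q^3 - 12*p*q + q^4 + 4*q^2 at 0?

The Hessian of f at 0 has rank 1. Corank 1: A-series; mu = 3 gives A_3.

A_3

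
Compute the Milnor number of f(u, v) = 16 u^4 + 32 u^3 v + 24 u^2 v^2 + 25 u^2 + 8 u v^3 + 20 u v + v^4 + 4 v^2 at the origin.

The Hessian of f at 0 has rank 1. Corank 1: A-series; mu = 3 gives A_3.

3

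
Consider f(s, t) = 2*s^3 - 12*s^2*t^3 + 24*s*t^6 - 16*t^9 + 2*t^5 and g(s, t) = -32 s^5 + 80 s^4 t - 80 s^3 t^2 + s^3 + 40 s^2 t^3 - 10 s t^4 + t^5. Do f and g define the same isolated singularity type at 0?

Yes.

The Hessian of f at 0 has rank 0. Corank 2; j^3 = 2*s^3 is a perfect cube, so E-series; the 5-jet and mu = 8 give E_8. The Hessian of g at 0 has rank 0. Corank 2; j^3 = s^3 is a perfect cube, so E-series; the 5-jet and mu = 8 give E_8. Both have type E_8, hence right-equivalent.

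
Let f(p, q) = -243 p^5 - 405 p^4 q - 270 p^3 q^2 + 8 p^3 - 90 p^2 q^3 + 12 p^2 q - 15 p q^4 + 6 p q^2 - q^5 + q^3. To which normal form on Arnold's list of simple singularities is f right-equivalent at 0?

The Hessian of f at 0 has rank 0. Corank 2; j^3 = (2*p + q)^3 is a perfect cube, so E-series; the 5-jet and mu = 8 give E_8.

E_{8}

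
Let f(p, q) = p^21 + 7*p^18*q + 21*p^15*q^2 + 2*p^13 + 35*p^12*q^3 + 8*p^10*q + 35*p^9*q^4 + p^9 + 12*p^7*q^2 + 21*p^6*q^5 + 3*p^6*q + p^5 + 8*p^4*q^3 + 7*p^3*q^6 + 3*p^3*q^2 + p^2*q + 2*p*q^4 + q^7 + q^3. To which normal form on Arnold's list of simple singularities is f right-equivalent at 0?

D4

The Hessian of f at 0 has rank 0. Corank 2; j^3 = q*(p^2 + q^2) splits into three distinct lines over C (the quadratic factor has nonzero discriminant), so D_4.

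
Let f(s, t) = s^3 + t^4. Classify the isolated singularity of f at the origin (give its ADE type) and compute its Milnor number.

Type E6, Milnor number mu = 6.

The Hessian of f at 0 is [[0, 0], [0, 0]] with rank 0, so corank 2. A Groebner basis of the Jacobian ideal J(f) in C{s,t} is {t^3, s^2}; counting standard monomials gives mu = 6. Corank 2; j^3 = s^3 is a perfect cube, so E-series; the 4-jet and mu = 6 give E_6.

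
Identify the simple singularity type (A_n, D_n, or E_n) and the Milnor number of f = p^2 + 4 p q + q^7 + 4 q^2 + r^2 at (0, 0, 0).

The Hessian of f at 0 has rank 2. Corank 1: A-series; mu = 6 gives A_6.

Type A_{6}, Milnor number mu = 6.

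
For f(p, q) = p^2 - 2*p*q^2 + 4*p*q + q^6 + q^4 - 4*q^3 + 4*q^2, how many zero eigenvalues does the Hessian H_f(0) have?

1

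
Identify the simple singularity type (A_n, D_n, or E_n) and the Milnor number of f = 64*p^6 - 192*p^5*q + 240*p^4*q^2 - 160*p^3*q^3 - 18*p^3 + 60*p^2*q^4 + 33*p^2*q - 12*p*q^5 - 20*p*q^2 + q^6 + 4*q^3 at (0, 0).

The Hessian of f at 0 has rank 0. Corank 2; j^3 = -(2*p - q)*(3*p - 2*q)^2 has shape L^2 M (L != M), so D-series; mu = 7 gives D_7.

Type D7, Milnor number mu = 7.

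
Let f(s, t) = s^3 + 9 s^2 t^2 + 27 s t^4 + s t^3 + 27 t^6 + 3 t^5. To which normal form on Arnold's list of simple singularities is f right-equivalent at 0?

The Hessian of f at 0 has rank 0. Corank 2; j^3 = s^3 is a perfect cube, so E-series; the 4-jet and mu = 7 give E_7.

E_{7}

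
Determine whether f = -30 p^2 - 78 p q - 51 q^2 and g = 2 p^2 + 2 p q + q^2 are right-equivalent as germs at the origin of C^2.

Yes.

The Hessian of f at 0 is [[-60, -78], [-78, -102]] with rank 2, so corank 0. A Groebner basis of the Jacobian ideal J(f) in C{p,q} is {p, q}; counting standard monomials gives mu = 1. Corank 0: nondegenerate Morse point, so A_1. The Hessian of g at 0 is [[4, 2], [2, 2]] with rank 2, so corank 0. A Groebner basis of the Jacobian ideal J(g) in C{p,q} is {p, q}; counting standard monomials gives mu = 1. Corank 0: nondegenerate Morse point, so A_1. Both have type A_1, hence right-equivalent.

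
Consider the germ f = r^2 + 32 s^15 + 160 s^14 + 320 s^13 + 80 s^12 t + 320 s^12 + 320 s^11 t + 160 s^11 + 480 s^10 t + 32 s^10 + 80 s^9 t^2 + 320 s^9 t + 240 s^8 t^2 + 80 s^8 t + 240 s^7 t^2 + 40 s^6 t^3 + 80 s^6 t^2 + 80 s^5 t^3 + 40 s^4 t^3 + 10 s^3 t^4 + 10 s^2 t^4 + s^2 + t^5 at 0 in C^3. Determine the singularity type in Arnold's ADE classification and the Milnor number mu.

Type A_{4}, Milnor number mu = 4.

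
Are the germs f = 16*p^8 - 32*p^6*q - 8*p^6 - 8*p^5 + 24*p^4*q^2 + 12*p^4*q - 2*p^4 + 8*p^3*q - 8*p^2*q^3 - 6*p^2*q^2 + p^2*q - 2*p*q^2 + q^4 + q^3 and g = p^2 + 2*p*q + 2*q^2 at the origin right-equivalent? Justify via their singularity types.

No.

The Hessian of f at 0 has rank 0. Corank 2; j^3 = q*(p - q)^2 has shape L^2 M (L != M), so D-series; mu = 5 gives D_5. The Hessian of g at 0 has rank 2. Corank 0: nondegenerate Morse point, so A_1. f is D_5 but g is A_1, hence not right-equivalent.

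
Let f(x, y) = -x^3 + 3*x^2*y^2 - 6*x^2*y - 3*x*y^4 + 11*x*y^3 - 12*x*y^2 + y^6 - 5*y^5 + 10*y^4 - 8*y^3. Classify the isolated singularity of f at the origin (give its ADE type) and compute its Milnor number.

The Hessian of f at 0 is [[0, 0], [0, 0]] with rank 0, so corank 2. A Groebner basis of the Jacobian ideal J(f) in C{x,y} is {-x^2 - 4*x*y + y^4 - y^3/3 - 4*y^2, x^3 - 14*x^2 - 56*x*y + 10*y^3/3 - 56*y^2, x^2*y + 13*x^2/3 + 52*x*y/3 - 23*y^3/9 + 52*y^2/3, -x^2 + x*y^2 - 4*x*y + 5*y^3/3 - 4*y^2}; counting standard monomials gives mu = 7. Corank 2; j^3 = -(x + 2*y)^3 is a perfect cube, so E-series; the 4-jet and mu = 7 give E_7.

Type E_7, Milnor number mu = 7.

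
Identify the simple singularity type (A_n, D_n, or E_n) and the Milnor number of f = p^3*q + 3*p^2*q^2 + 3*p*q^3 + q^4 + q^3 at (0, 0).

The Hessian of f at 0 is [[0, 0], [0, 0]] with rank 0, so corank 2. A Groebner basis of the Jacobian ideal J(f) in C{p,q} is {p^3 - 3*p*q^2 + 3*q^2, p^2*q + 2*p*q^2, q^3}; counting standard monomials gives mu = 7. Corank 2; j^3 = q^3 is a perfect cube, so E-series; the 4-jet and mu = 7 give E_7.

Type E_{7}, Milnor number mu = 7.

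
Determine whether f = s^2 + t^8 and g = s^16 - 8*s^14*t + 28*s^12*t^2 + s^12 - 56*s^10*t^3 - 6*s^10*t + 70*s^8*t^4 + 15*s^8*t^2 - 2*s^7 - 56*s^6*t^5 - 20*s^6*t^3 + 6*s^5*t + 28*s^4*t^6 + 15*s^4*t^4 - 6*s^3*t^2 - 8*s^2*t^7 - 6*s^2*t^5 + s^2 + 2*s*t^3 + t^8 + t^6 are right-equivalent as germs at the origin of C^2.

The Hessian of f at 0 has rank 1. Corank 1: A-series; mu = 7 gives A_7. The Hessian of g at 0 has rank 1. Corank 1: A-series; mu = 7 gives A_7. Both have type A_7, hence right-equivalent.

Yes.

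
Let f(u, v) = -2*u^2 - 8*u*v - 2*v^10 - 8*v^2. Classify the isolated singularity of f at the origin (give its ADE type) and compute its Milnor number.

Type A_{9}, Milnor number mu = 9.

The Hessian of f at 0 is [[-4, -8], [-8, -16]] with rank 1, so corank 1. A Groebner basis of the Jacobian ideal J(f) in C{u,v} is {v^9, u + 2*v}; counting standard monomials gives mu = 9. Corank 1: A-series; mu = 9 gives A_9.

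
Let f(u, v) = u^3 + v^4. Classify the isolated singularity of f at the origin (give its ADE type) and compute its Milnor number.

Type E_6, Milnor number mu = 6.

The Hessian of f at 0 is [[0, 0], [0, 0]] with rank 0, so corank 2. A Groebner basis of the Jacobian ideal J(f) in C{u,v} is {v^3, u^2}; counting standard monomials gives mu = 6. Corank 2; j^3 = u^3 is a perfect cube, so E-series; the 4-jet and mu = 6 give E_6.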